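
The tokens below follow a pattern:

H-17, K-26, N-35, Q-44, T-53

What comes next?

W-62

Letter: letters move forward 3 places in the alphabet; H, K, N, Q, T → W.
Second component: +9 each step, so 17, 26, 35, 44, 53 → 62.
Putting it together: W-62.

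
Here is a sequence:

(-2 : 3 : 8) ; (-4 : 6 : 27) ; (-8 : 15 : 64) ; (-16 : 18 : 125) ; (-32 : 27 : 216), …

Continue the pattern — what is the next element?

(-64 : 30 : 343)

First entry: -2, -4, -8, -16, -32 → -64 (×2 each step).
For the second entry, alternating steps +3, +9, +3, +9, …: 3, 6, 15, 18, 27 → 30.
Third entry: 8, 27, 64, 125, 216 → 343 (perfect cubes: 2³, 3³, 4³, …).
So the next element is (-64 : 30 : 343).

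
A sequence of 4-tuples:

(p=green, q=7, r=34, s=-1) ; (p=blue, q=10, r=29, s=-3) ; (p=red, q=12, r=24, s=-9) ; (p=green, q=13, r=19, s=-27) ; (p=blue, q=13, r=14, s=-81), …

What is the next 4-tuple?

P: repeats green → blue → red, so green, blue, red, green, blue → red.
Q goes 7, 10, 12, 13, 13 → 12 (differences are 3, 2, 1, … (decreasing by 1 each time)).
R: 34, 29, 24, 19, 14 → 9 (−5 each step).
S: ×3 each step, so -1, -3, -9, -27, -81 → -243.
Putting it together: (p=red, q=12, r=9, s=-243).

(p=red, q=12, r=9, s=-243)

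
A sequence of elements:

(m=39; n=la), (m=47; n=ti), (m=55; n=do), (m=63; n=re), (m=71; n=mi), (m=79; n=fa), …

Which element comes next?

For the m, +8 each step: 39, 47, 55, 63, 71, 79 → 87.
N: la, ti, do, re, mi, fa → sol (runs through the solfège scale do→ti).
So the next element is (m=87; n=sol).

(m=87; n=sol)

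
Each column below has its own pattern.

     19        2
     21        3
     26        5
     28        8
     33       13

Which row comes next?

For the first component, alternating steps +2, +5, +2, +5, …: 19, 21, 26, 28, 33 → 35.
Second component goes 2, 3, 5, 8, 13 → 21 (each term is the sum of the two before it).
Combining the parts gives 35  21.

35  21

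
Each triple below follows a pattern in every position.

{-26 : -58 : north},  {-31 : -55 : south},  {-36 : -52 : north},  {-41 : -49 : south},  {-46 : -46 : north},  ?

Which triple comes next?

For the first component, −5 each step: -26, -31, -36, -41, -46 → -51.
Second component — +3 each step: -58, -55, -52, -49, -46 → -43.
Direction goes north, south, north, south, north → south (alternates north ↔ south).
Putting it together: {-51 : -43 : south}.

{-51 : -43 : south}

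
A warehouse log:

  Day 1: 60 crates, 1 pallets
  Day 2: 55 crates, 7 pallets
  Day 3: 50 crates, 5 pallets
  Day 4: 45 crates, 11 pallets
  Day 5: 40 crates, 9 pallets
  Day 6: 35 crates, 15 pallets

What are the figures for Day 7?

30 crates, 13 pallets

Crates — −5 each step: 60, 55, 50, 45, 40, 35 → 30.
Pallets — alternating steps +6, −2, +6, −2, …: 1, 7, 5, 11, 9, 15 → 13.
Putting it together: 30 crates, 13 pallets.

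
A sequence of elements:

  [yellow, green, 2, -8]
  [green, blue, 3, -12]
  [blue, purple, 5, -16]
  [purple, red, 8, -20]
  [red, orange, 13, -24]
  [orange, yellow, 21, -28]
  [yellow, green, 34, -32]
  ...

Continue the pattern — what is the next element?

First colour — repeats yellow → green → blue → purple → red → orange: yellow, green, blue, purple, red, orange, yellow → green.
Second colour: repeats green → blue → purple → red → orange → yellow; green, blue, purple, red, orange, yellow, green → blue.
Third part goes 2, 3, 5, 8, 13, 21, 34 → 55 (each term is the sum of the two before it).
Fourth part: −4 each step; -8, -12, -16, -20, -24, -28, -32 → -36.
Combining the parts gives [green, blue, 55, -36].

[green, blue, 55, -36]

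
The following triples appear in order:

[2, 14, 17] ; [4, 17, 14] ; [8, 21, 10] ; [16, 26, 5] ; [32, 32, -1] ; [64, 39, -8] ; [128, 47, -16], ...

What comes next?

[256, 56, -25]

First part goes 2, 4, 8, 16, 32, 64, 128 → 256 (×2 each step).
Second part goes 14, 17, 21, 26, 32, 39, 47 → 56 (differences are 3, 4, 5, … (increasing by 1 each time)).
Third part: together with the second part always sums to 31; 17, 14, 10, 5, -1, -8, -16 → -25.
So the next triple is [256, 56, -25].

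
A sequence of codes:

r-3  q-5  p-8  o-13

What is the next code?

n-21

For the letter, letters move back 1 place in the alphabet: r, q, p, o → n.
Second component: 3, 5, 8, 13 → 21 (each term is the sum of the two before it).
Combining the parts gives n-21.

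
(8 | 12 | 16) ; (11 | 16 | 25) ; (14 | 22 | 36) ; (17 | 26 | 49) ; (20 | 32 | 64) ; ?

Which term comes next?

(23 | 36 | 81)

For the first value, +3 each step: 8, 11, 14, 17, 20 → 23.
Second value goes 12, 16, 22, 26, 32 → 36 (alternating steps +4, +6, +4, +6, …).
Third value: perfect squares: 4², 5², 6², …; 16, 25, 36, 49, 64 → 81.
Putting it together: (23 | 36 | 81).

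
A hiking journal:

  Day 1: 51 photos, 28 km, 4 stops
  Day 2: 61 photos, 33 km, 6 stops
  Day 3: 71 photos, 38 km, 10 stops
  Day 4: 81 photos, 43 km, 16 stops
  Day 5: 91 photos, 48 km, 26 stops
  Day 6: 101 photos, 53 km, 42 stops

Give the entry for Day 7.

For the photos, +10 each step: 51, 61, 71, 81, 91, 101 → 111.
Km: +5 each step; 28, 33, 38, 43, 48, 53 → 58.
Stops — each term is the sum of the two before it: 4, 6, 10, 16, 26, 42 → 68.
So the next line is 111 photos, 58 km, 68 stops.

111 photos, 58 km, 68 stops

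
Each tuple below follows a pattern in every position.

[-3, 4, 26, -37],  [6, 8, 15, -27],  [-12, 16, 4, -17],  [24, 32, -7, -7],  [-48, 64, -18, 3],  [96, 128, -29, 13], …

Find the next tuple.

For the first value, ×(-2) each step: -3, 6, -12, 24, -48, 96 → -192.
Second value: ×2 each step; 4, 8, 16, 32, 64, 128 → 256.
Third value: −11 each step, so 26, 15, 4, -7, -18, -29 → -40.
Fourth value — +10 each step: -37, -27, -17, -7, 3, 13 → 23.
So the next tuple is [-192, 256, -40, 23].

[-192, 256, -40, 23]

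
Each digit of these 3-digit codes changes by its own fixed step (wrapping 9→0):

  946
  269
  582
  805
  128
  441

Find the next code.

First digit goes 9, 2, 5, 8, 1, 4 → 7 (+3 each step, mod 10).
For the second digit, +2 each step, mod 10: 4, 6, 8, 0, 2, 4 → 6.
Third digit: 6, 9, 2, 5, 8, 1 → 4 (+3 each step, mod 10).
So the next code is 764.

764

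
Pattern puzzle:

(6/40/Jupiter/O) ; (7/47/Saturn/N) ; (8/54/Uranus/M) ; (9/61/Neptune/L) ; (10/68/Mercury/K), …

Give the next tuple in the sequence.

First value: 6, 7, 8, 9, 10 → 11 (+1 each step).
For the second value, +7 each step: 40, 47, 54, 61, 68 → 75.
Planet goes Jupiter, Saturn, Uranus, Neptune, Mercury → Venus (runs through the planets Mercury→Neptune).
Letter: letters move back 1 place in the alphabet, so O, N, M, L, K → J.
Combining the parts gives (11/75/Venus/J).

(11/75/Venus/J)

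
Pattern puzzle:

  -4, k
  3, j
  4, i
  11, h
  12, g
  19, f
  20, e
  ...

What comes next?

First slot goes -4, 3, 4, 11, 12, 19, 20 → 27 (alternating steps +7, +1, +7, +1, …).
For the letter, letters move back 1 place in the alphabet: k, j, i, h, g, f, e → d.
So the next element is 27, d.

27, d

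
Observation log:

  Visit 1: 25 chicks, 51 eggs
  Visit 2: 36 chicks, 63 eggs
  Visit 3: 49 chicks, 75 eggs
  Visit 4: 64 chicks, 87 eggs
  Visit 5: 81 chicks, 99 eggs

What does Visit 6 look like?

100 chicks, 111 eggs

Chicks: perfect squares: 5², 6², 7², …, so 25, 36, 49, 64, 81 → 100.
Eggs — +12 each step: 51, 63, 75, 87, 99 → 111.
Putting it together: 100 chicks, 111 eggs.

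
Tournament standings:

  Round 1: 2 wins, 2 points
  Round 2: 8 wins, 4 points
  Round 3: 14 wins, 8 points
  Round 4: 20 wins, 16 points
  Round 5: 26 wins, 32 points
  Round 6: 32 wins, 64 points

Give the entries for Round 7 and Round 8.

38 wins, 128 points; 44 wins, 256 points

Wins — +6 each step: 2, 8, 14, 20, 26, 32 → 38 → 44.
Points: 2, 4, 8, 16, 32, 64 → 128 → 256 (×2 each step).
So the next two lines are 38 wins, 128 points and 44 wins, 256 points.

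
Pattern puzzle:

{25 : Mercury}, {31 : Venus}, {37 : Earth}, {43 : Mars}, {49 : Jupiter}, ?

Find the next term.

First entry: +6 each step; 25, 31, 37, 43, 49 → 55.
Planet: runs through the planets Mercury→Neptune, so Mercury, Venus, Earth, Mars, Jupiter → Saturn.
Putting it together: {55 : Saturn}.

{55 : Saturn}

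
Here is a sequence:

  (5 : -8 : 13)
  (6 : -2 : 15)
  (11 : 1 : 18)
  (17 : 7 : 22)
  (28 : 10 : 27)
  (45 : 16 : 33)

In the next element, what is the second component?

For the first component, each term is the sum of the two before it: 5, 6, 11, 17, 28, 45 → 73.
Second component goes -8, -2, 1, 7, 10, 16 → 19 (alternating steps +6, +3, +6, +3, …).
Third component: differences are 2, 3, 4, … (increasing by 1 each time), so 13, 15, 18, 22, 27, 33 → 40.

19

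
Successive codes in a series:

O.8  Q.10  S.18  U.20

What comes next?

Letter: O, Q, S, U → W (letters move forward 2 places in the alphabet).
Second component: alternating steps +2, +8, +2, +8, …; 8, 10, 18, 20 → 28.
Putting it together: W.28.

W.28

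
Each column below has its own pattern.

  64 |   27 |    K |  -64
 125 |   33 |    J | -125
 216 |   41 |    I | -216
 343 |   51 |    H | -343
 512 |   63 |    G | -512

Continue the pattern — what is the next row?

First component goes 64, 125, 216, 343, 512 → 729 (perfect cubes: 4³, 5³, 6³, …).
Second component: 27, 33, 41, 51, 63 → 77 (differences are 6, 8, 10, … (increasing by 2 each time)).
Letter goes K, J, I, H, G → F (letters move back 1 place in the alphabet).
For the fourth component, always the negative of the first component: -64, -125, -216, -343, -512 → -729.
Putting it together: 729  77  F  -729.

729  77  F  -729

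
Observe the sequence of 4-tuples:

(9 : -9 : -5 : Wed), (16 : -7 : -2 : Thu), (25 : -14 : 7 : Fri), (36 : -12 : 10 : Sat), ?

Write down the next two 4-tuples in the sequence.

(49 : -19 : 19 : Sun), (64 : -17 : 22 : Mon)

First part goes 9, 16, 25, 36 → 49 → 64 (perfect squares: 3², 4², 5², …).
Second part: alternating steps +2, −7, +2, −7, …; -9, -7, -14, -12 → -19 → -17.
For the third part, alternating steps +3, +9, +3, +9, …: -5, -2, 7, 10 → 19 → 22.
For the day, runs through the weekdays Mon→Sun: Wed, Thu, Fri, Sat → Sun → Mon.
So the next two 4-tuples are (49 : -19 : 19 : Sun) and (64 : -17 : 22 : Mon).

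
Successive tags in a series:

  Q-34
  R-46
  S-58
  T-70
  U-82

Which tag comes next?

Letter: letters move forward 1 place in the alphabet, so Q, R, S, T, U → V.
Second component goes 34, 46, 58, 70, 82 → 94 (+12 each step).
So the next tag is V-94.

V-94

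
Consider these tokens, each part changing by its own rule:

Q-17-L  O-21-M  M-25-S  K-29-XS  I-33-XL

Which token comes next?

G-37-L

Letter: letters move back 2 places in the alphabet, so Q, O, M, K, I → G.
Second component — +4 each step: 17, 21, 25, 29, 33 → 37.
For the size, runs backward through clothing sizes XS→XL: L, M, S, XS, XL → L.
So the next token is G-37-L.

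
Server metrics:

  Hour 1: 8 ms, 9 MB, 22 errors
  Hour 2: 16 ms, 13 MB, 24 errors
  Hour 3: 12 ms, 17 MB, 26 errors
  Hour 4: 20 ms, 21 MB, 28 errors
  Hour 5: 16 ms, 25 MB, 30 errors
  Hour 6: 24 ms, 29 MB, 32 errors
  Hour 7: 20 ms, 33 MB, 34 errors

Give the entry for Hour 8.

Ms — alternating steps +8, −4, +8, −4, …: 8, 16, 12, 20, 16, 24, 20 → 28.
MB: +4 each step; 9, 13, 17, 21, 25, 29, 33 → 37.
Errors goes 22, 24, 26, 28, 30, 32, 34 → 36 (+2 each step).
So the next record is 28 ms, 37 MB, 36 errors.

28 ms, 37 MB, 36 errors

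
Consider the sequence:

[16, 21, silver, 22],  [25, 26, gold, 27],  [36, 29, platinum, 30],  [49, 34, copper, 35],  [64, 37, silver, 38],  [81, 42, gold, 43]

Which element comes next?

[100, 45, platinum, 46]

First entry: perfect squares: 4², 5², 6², …, so 16, 25, 36, 49, 64, 81 → 100.
Second entry: alternating steps +5, +3, +5, +3, …; 21, 26, 29, 34, 37, 42 → 45.
Metal: repeats silver → gold → platinum → copper, so silver, gold, platinum, copper, silver, gold → platinum.
Fourth entry: always 1 more than the second entry, so 22, 27, 30, 35, 38, 43 → 46.
So the next element is [100, 45, platinum, 46].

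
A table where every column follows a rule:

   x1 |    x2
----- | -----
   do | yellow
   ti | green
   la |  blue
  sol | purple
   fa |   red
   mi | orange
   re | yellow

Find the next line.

do  green

Column x1 — runs backward through the solfège scale do→ti: do, ti, la, sol, fa, mi, re → do.
Column x2: yellow, green, blue, purple, red, orange, yellow → green (repeats yellow → green → blue → purple → red → orange).
Combining the parts gives do  green.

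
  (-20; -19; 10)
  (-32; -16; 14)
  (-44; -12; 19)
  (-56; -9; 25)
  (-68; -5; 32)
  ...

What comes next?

(-80; -2; 40)

First value: -20, -32, -44, -56, -68 → -80 (−12 each step).
For the second value, alternating steps +3, +4, +3, +4, …: -19, -16, -12, -9, -5 → -2.
Third value: differences are 4, 5, 6, … (increasing by 1 each time); 10, 14, 19, 25, 32 → 40.
So the next element is (-80; -2; 40).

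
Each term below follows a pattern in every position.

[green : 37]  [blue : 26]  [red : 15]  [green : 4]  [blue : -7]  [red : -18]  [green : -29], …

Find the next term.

[blue : -40]

Colour: repeats green → blue → red; green, blue, red, green, blue, red, green → blue.
Second coordinate: −11 each step; 37, 26, 15, 4, -7, -18, -29 → -40.
Putting it together: [blue : -40].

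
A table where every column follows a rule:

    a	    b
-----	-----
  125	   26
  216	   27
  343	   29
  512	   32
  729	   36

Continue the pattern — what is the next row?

1000  41

Column a — perfect cubes: 5³, 6³, 7³, …: 125, 216, 343, 512, 729 → 1000.
Column b goes 26, 27, 29, 32, 36 → 41 (differences are 1, 2, 3, … (increasing by 1 each time)).
Combining the parts gives 1000  41.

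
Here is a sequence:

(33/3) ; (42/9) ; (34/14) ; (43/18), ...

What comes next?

(35/21)

First component goes 33, 42, 34, 43 → 35 (alternating steps +9, −8, +9, −8, …).
For the second component, differences are 6, 5, 4, … (decreasing by 1 each time): 3, 9, 14, 18 → 21.
Combining the parts gives (35/21).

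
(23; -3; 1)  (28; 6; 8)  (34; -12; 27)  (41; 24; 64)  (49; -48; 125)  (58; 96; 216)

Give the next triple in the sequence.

(68; -192; 343)

First component — differences are 5, 6, 7, … (increasing by 1 each time): 23, 28, 34, 41, 49, 58 → 68.
Second component — ×(-2) each step: -3, 6, -12, 24, -48, 96 → -192.
Third component: perfect cubes: 1³, 2³, 3³, …, so 1, 8, 27, 64, 125, 216 → 343.
Putting it together: (68; -192; 343).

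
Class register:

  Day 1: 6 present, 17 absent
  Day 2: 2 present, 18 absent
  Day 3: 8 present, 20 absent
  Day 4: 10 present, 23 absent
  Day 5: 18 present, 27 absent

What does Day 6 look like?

Present: 6, 2, 8, 10, 18 → 28 (each term is the sum of the two before it).
For the absent, differences are 1, 2, 3, … (increasing by 1 each time): 17, 18, 20, 23, 27 → 32.
Putting it together: 28 present, 32 absent.

28 present, 32 absent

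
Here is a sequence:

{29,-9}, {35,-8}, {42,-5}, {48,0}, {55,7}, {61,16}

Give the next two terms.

{68,27}, {74,40}

First entry: alternating steps +6, +7, +6, +7, …, so 29, 35, 42, 48, 55, 61 → 68 → 74.
Second entry: differences are 1, 3, 5, … (increasing by 2 each time); -9, -8, -5, 0, 7, 16 → 27 → 40.
Putting the parts together: {68,27} and then {74,40}.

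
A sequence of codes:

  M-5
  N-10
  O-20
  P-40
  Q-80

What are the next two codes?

Letter: M, N, O, P, Q → R → S (letters move forward 1 place in the alphabet).
Second component goes 5, 10, 20, 40, 80 → 160 → 320 (×2 each step).
Putting the parts together: R-160 and then S-320.

R-160 then S-320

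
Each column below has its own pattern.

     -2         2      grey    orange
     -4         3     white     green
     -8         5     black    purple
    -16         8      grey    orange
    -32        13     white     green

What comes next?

-64  21  black  purple

First component: ×2 each step; -2, -4, -8, -16, -32 → -64.
For the second component, each term is the sum of the two before it: 2, 3, 5, 8, 13 → 21.
Shade: repeats grey → white → black, so grey, white, black, grey, white → black.
Colour: repeats orange → green → purple; orange, green, purple, orange, green → purple.
Putting it together: -64  21  black  purple.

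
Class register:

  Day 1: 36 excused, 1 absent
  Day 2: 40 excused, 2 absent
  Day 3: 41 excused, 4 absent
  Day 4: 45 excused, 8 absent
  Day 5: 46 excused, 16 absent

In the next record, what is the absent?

Excused: 36, 40, 41, 45, 46 → 50 (alternating steps +4, +1, +4, +1, …).
Absent: 1, 2, 4, 8, 16 → 32 (×2 each step).

32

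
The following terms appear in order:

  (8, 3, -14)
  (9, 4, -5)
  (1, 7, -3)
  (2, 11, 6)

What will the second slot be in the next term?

First slot: alternating steps +1, −8, +1, −8, …, so 8, 9, 1, 2 → -6.
Second slot: 3, 4, 7, 11 → 18 (each term is the sum of the two before it).
For the third slot, alternating steps +9, +2, +9, +2, …: -14, -5, -3, 6 → 8.

18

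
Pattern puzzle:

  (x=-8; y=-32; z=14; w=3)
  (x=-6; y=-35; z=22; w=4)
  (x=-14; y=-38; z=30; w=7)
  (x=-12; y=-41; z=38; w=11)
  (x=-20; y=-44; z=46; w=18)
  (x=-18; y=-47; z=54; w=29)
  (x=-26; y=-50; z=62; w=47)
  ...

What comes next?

For the x, alternating steps +2, −8, +2, −8, …: -8, -6, -14, -12, -20, -18, -26 → -24.
Y: −3 each step; -32, -35, -38, -41, -44, -47, -50 → -53.
Z: +8 each step; 14, 22, 30, 38, 46, 54, 62 → 70.
W: each term is the sum of the two before it; 3, 4, 7, 11, 18, 29, 47 → 76.
Combining the parts gives (x=-24; y=-53; z=70; w=76).

(x=-24; y=-53; z=70; w=76)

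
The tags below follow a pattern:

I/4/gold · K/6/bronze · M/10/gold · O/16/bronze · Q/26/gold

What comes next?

Letter: I, K, M, O, Q → S (letters move forward 2 places in the alphabet).
Second component: each term is the sum of the two before it; 4, 6, 10, 16, 26 → 42.
Rank: gold, bronze, gold, bronze, gold → bronze (alternates gold ↔ bronze).
So the next tag is S/42/bronze.

S/42/bronze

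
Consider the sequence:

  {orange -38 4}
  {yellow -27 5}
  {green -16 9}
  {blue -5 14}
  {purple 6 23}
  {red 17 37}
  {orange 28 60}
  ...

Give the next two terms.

{yellow 39 97}, {green 50 157}

Colour: repeats orange → yellow → green → blue → purple → red, so orange, yellow, green, blue, purple, red, orange → yellow → green.
For the second part, +11 each step: -38, -27, -16, -5, 6, 17, 28 → 39 → 50.
Third part: each term is the sum of the two before it, so 4, 5, 9, 14, 23, 37, 60 → 97 → 157.
So the next two terms are {yellow 39 97} and {green 50 157}.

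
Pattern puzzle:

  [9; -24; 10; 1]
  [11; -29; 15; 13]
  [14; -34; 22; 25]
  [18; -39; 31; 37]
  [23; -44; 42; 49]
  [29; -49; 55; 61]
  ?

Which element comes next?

[36; -54; 70; 73]

First part: differences are 2, 3, 4, … (increasing by 1 each time), so 9, 11, 14, 18, 23, 29 → 36.
Second part: −5 each step, so -24, -29, -34, -39, -44, -49 → -54.
Third part: differences are 5, 7, 9, … (increasing by 2 each time); 10, 15, 22, 31, 42, 55 → 70.
Fourth part: +12 each step, so 1, 13, 25, 37, 49, 61 → 73.
Putting it together: [36; -54; 70; 73].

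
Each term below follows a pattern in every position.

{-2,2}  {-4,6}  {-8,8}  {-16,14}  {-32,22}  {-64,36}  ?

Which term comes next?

{-128,58}

First component — ×2 each step: -2, -4, -8, -16, -32, -64 → -128.
Second component goes 2, 6, 8, 14, 22, 36 → 58 (each term is the sum of the two before it).
So the next term is {-128,58}.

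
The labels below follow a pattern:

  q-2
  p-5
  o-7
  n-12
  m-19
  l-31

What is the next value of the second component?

Second component: each term is the sum of the two before it; 2, 5, 7, 12, 19, 31 → 50.

50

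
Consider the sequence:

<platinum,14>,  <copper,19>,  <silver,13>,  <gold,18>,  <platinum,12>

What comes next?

<copper,17>

Metal — repeats platinum → copper → silver → gold: platinum, copper, silver, gold, platinum → copper.
Second component: 14, 19, 13, 18, 12 → 17 (alternating steps +5, −6, +5, −6, …).
Putting it together: <copper,17>.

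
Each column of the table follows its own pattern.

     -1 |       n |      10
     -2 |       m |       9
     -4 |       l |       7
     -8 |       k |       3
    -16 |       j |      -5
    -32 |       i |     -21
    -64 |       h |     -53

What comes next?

For the first component, ×2 each step: -1, -2, -4, -8, -16, -32, -64 → -128.
Letter: letters move back 1 place in the alphabet, so n, m, l, k, j, i, h → g.
Third component: always 11 more than the first component; 10, 9, 7, 3, -5, -21, -53 → -117.
Combining the parts gives -128  g  -117.

-128  g  -117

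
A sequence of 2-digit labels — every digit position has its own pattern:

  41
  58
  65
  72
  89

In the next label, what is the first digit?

First digit: +1 each step, mod 10; 4, 5, 6, 7, 8 → 9.

9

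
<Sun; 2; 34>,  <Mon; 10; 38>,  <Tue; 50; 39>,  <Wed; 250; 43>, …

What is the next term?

Day: runs through the weekdays Mon→Sun, so Sun, Mon, Tue, Wed → Thu.
For the second component, ×5 each step: 2, 10, 50, 250 → 1250.
Third component: alternating steps +4, +1, +4, +1, …; 34, 38, 39, 43 → 44.
Combining the parts gives <Thu; 1250; 44>.

<Thu; 1250; 44>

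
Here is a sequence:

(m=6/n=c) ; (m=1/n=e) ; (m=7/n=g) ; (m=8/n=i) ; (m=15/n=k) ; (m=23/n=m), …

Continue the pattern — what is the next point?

M: 6, 1, 7, 8, 15, 23 → 38 (each term is the sum of the two before it).
N: letters move forward 2 places in the alphabet; c, e, g, i, k, m → o.
So the next point is (m=38/n=o).

(m=38/n=o)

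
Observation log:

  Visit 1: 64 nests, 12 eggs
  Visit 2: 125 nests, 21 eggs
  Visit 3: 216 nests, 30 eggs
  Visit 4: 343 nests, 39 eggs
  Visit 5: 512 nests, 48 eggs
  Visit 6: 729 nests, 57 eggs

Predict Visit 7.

Nests: 64, 125, 216, 343, 512, 729 → 1000 (perfect cubes: 4³, 5³, 6³, …).
Eggs: 12, 21, 30, 39, 48, 57 → 66 (+9 each step).
Putting it together: 1000 nests, 66 eggs.

1000 nests, 66 eggs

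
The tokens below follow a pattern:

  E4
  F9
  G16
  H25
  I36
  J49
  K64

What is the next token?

For the letter, letters move forward 1 place in the alphabet: E, F, G, H, I, J, K → L.
Second component goes 4, 9, 16, 25, 36, 49, 64 → 81 (perfect squares: 2², 3², 4², …).
So the next token is L81.

L81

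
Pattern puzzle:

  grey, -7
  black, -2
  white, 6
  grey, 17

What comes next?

Shade: grey, black, white, grey → black (repeats grey → black → white).
Second component: differences are 5, 8, 11, … (increasing by 3 each time); -7, -2, 6, 17 → 31.
Combining the parts gives black, 31.

black, 31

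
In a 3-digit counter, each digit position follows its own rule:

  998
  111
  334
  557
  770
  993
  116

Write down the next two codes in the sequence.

First digit: +2 each step, mod 10, so 9, 1, 3, 5, 7, 9, 1 → 3 → 5.
Second digit: +2 each step, mod 10, so 9, 1, 3, 5, 7, 9, 1 → 3 → 5.
Third digit: +3 each step, mod 10; 8, 1, 4, 7, 0, 3, 6 → 9 → 2.
So the next two codes are 339 and 552.

339, 552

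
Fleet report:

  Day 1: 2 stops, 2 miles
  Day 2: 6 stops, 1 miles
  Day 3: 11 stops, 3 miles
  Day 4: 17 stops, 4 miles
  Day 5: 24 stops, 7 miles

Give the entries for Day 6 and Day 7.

Stops: differences are 4, 5, 6, … (increasing by 1 each time); 2, 6, 11, 17, 24 → 32 → 41.
Miles: each term is the sum of the two before it, so 2, 1, 3, 4, 7 → 11 → 18.
So the next two rows are 32 stops, 11 miles and 41 stops, 18 miles.

32 stops, 11 miles; 41 stops, 18 miles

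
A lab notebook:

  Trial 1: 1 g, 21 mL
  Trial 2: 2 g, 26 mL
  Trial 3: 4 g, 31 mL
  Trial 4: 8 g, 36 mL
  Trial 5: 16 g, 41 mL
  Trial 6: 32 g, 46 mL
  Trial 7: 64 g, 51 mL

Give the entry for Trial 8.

128 g, 56 mL

G goes 1, 2, 4, 8, 16, 32, 64 → 128 (×2 each step).
ML: +5 each step; 21, 26, 31, 36, 41, 46, 51 → 56.
Putting it together: 128 g, 56 mL.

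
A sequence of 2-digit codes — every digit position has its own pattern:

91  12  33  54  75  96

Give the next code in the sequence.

First digit: +2 each step, mod 10, so 9, 1, 3, 5, 7, 9 → 1.
Second digit: +1 each step, mod 10, so 1, 2, 3, 4, 5, 6 → 7.
Combining the parts gives 17.

17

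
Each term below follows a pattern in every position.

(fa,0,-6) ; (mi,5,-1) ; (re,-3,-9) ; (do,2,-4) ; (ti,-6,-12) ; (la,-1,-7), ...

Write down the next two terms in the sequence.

(sol,-9,-15), (fa,-4,-10)

Note — runs backward through the solfège scale do→ti: fa, mi, re, do, ti, la → sol → fa.
Second entry: alternating steps +5, −8, +5, −8, …, so 0, 5, -3, 2, -6, -1 → -9 → -4.
Third entry: always 6 less than the second entry; -6, -1, -9, -4, -12, -7 → -15 → -10.
So the next two terms are (sol,-9,-15) and (fa,-4,-10).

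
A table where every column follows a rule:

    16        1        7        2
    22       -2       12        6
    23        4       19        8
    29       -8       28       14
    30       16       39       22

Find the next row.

First component goes 16, 22, 23, 29, 30 → 36 (alternating steps +6, +1, +6, +1, …).
Second component: ×(-2) each step; 1, -2, 4, -8, 16 → -32.
Third component goes 7, 12, 19, 28, 39 → 52 (differences are 5, 7, 9, … (increasing by 2 each time)).
Fourth component: each term is the sum of the two before it, so 2, 6, 8, 14, 22 → 36.
So the next row is 36  -32  52  36.

36  -32  52  36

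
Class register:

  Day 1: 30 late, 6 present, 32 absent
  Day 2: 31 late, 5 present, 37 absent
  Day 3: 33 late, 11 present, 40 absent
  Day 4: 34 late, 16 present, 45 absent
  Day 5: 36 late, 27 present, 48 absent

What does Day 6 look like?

Late: 30, 31, 33, 34, 36 → 37 (alternating steps +1, +2, +1, +2, …).
Present — each term is the sum of the two before it: 6, 5, 11, 16, 27 → 43.
Absent goes 32, 37, 40, 45, 48 → 53 (alternating steps +5, +3, +5, +3, …).
So the next record is 37 late, 43 present, 53 absent.

37 late, 43 present, 53 absent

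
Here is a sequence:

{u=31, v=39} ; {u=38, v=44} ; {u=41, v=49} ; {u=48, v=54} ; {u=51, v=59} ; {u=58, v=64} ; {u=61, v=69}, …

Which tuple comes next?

U goes 31, 38, 41, 48, 51, 58, 61 → 68 (alternating steps +7, +3, +7, +3, …).
V — +5 each step: 39, 44, 49, 54, 59, 64, 69 → 74.
Combining the parts gives {u=68, v=74}.

{u=68, v=74}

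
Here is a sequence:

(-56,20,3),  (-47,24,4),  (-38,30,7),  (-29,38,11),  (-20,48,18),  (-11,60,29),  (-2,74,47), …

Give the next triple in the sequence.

(7,90,76)

First entry — +9 each step: -56, -47, -38, -29, -20, -11, -2 → 7.
Second entry: differences are 4, 6, 8, … (increasing by 2 each time), so 20, 24, 30, 38, 48, 60, 74 → 90.
Third entry: each term is the sum of the two before it; 3, 4, 7, 11, 18, 29, 47 → 76.
Putting it together: (7,90,76).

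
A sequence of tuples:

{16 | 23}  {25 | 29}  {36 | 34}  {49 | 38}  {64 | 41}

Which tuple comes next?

{81 | 43}

First coordinate: 16, 25, 36, 49, 64 → 81 (perfect squares: 4², 5², 6², …).
Second coordinate: differences are 6, 5, 4, … (decreasing by 1 each time), so 23, 29, 34, 38, 41 → 43.
Putting it together: {81 | 43}.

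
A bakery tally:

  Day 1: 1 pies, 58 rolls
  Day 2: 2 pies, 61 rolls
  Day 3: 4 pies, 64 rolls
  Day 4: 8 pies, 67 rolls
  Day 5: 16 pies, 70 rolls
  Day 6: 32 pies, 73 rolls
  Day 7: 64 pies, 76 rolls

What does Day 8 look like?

Pies: ×2 each step, so 1, 2, 4, 8, 16, 32, 64 → 128.
Rolls goes 58, 61, 64, 67, 70, 73, 76 → 79 (+3 each step).
Putting it together: 128 pies, 79 rolls.

128 pies, 79 rolls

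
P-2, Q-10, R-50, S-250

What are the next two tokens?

Letter: letters move forward 1 place in the alphabet, so P, Q, R, S → T → U.
Second component: ×5 each step, so 2, 10, 50, 250 → 1250 → 6250.
So the next two tokens are T-1250 and U-6250.

T-1250 then U-6250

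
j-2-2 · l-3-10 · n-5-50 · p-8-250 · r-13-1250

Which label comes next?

t-21-6250

For the letter, letters move forward 2 places in the alphabet: j, l, n, p, r → t.
Second component: each term is the sum of the two before it; 2, 3, 5, 8, 13 → 21.
For the third component, ×5 each step: 2, 10, 50, 250, 1250 → 6250.
Putting it together: t-21-6250.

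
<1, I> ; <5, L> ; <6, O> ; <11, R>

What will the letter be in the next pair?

Letter: letters move forward 3 places in the alphabet; I, L, O, R → U.

U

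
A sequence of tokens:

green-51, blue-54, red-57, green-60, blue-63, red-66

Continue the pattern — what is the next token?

Colour: repeats green → blue → red, so green, blue, red, green, blue, red → green.
Second component: +3 each step, so 51, 54, 57, 60, 63, 66 → 69.
Combining the parts gives green-69.

green-69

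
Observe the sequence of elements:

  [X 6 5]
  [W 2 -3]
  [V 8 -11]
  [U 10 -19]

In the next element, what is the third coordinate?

-27

Third coordinate: 5, -3, -11, -19 → -27 (−8 each step).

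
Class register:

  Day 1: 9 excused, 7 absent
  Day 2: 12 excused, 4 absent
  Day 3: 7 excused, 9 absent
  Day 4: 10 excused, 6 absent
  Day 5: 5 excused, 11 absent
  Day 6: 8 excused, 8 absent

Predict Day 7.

3 excused, 13 absent

Excused: 9, 12, 7, 10, 5, 8 → 3 (alternating steps +3, −5, +3, −5, …).
Absent: together with the excused always sums to 16, so 7, 4, 9, 6, 11, 8 → 13.
So the next record is 3 excused, 13 absent.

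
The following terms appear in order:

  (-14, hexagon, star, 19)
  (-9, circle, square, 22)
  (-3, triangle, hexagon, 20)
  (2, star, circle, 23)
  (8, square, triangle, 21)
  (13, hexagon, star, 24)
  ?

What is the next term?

(19, circle, square, 22)

First component: -14, -9, -3, 2, 8, 13 → 19 (alternating steps +5, +6, +5, +6, …).
First shape: repeats hexagon → circle → triangle → star → square; hexagon, circle, triangle, star, square, hexagon → circle.
For the second shape, repeats star → square → hexagon → circle → triangle: star, square, hexagon, circle, triangle, star → square.
Fourth component goes 19, 22, 20, 23, 21, 24 → 22 (alternating steps +3, −2, +3, −2, …).
Putting it together: (19, circle, square, 22).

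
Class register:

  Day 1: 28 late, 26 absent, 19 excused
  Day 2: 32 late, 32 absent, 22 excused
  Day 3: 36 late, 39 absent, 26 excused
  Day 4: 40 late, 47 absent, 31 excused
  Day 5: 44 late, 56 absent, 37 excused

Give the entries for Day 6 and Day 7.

48 late, 66 absent, 44 excused; 52 late, 77 absent, 52 excused

Late: +4 each step, so 28, 32, 36, 40, 44 → 48 → 52.
Absent — differences are 6, 7, 8, … (increasing by 1 each time): 26, 32, 39, 47, 56 → 66 → 77.
Excused: differences are 3, 4, 5, … (increasing by 1 each time); 19, 22, 26, 31, 37 → 44 → 52.
So the next two rows are 48 late, 66 absent, 44 excused and 52 late, 77 absent, 52 excused.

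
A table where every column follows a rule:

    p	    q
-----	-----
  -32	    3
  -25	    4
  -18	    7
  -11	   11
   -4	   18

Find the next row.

3  29

Column p: -32, -25, -18, -11, -4 → 3 (+7 each step).
Column q goes 3, 4, 7, 11, 18 → 29 (each term is the sum of the two before it).
So the next row is 3  29.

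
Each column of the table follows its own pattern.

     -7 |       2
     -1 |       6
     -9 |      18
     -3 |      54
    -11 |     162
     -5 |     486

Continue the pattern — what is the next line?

-13  1458

First component: -7, -1, -9, -3, -11, -5 → -13 (alternating steps +6, −8, +6, −8, …).
Second component: ×3 each step, so 2, 6, 18, 54, 162, 486 → 1458.
Combining the parts gives -13  1458.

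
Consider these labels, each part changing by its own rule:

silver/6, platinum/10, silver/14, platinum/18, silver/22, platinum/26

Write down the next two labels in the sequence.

Metal: alternates silver ↔ platinum, so silver, platinum, silver, platinum, silver, platinum → silver → platinum.
Second component: 6, 10, 14, 18, 22, 26 → 30 → 34 (+4 each step).
Putting the parts together: silver/30 and then platinum/34.

silver/30, platinum/34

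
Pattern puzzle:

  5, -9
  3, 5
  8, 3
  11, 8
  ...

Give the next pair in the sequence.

First part: 5, 3, 8, 11 → 19 (each term is the sum of the two before it).
Second part: always the previous value of the first part, so -9, 5, 3, 8 → 11.
Combining the parts gives 19, 11.

19, 11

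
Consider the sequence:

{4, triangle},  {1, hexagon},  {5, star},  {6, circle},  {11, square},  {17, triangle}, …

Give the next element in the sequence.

First entry: each term is the sum of the two before it, so 4, 1, 5, 6, 11, 17 → 28.
Shape goes triangle, hexagon, star, circle, square, triangle → hexagon (repeats triangle → hexagon → star → circle → square).
Putting it together: {28, hexagon}.

{28, hexagon}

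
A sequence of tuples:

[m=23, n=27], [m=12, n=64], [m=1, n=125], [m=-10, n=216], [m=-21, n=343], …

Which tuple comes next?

[m=-32, n=512]

M: 23, 12, 1, -10, -21 → -32 (−11 each step).
N goes 27, 64, 125, 216, 343 → 512 (perfect cubes: 3³, 4³, 5³, …).
So the next tuple is [m=-32, n=512].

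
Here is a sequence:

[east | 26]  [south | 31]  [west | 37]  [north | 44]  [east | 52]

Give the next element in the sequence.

[south | 61]

For the direction, repeats east → south → west → north: east, south, west, north, east → south.
Second part: differences are 5, 6, 7, … (increasing by 1 each time); 26, 31, 37, 44, 52 → 61.
So the next element is [south | 61].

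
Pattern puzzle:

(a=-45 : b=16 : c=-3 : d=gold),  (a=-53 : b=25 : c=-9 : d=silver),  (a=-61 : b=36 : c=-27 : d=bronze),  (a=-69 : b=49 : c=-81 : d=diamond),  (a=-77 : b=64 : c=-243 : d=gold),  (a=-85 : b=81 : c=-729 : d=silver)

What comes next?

(a=-93 : b=100 : c=-2187 : d=bronze)

A: -45, -53, -61, -69, -77, -85 → -93 (−8 each step).
B: perfect squares: 4², 5², 6², …, so 16, 25, 36, 49, 64, 81 → 100.
C — ×3 each step: -3, -9, -27, -81, -243, -729 → -2187.
D — repeats gold → silver → bronze → diamond: gold, silver, bronze, diamond, gold, silver → bronze.
Putting it together: (a=-93 : b=100 : c=-2187 : d=bronze).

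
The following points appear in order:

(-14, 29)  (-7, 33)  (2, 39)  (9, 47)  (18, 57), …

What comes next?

(25, 69)

First value: alternating steps +7, +9, +7, +9, …; -14, -7, 2, 9, 18 → 25.
Second value: differences are 4, 6, 8, … (increasing by 2 each time), so 29, 33, 39, 47, 57 → 69.
So the next point is (25, 69).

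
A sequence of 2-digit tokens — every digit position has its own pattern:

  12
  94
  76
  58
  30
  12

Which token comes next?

94

First digit — −2 each step, mod 10: 1, 9, 7, 5, 3, 1 → 9.
Second digit: +2 each step, mod 10, so 2, 4, 6, 8, 0, 2 → 4.
Putting it together: 94.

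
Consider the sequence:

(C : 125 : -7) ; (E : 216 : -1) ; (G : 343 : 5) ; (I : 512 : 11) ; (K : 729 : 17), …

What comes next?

(M : 1000 : 23)

Letter: letters move forward 2 places in the alphabet; C, E, G, I, K → M.
Second entry goes 125, 216, 343, 512, 729 → 1000 (perfect cubes: 5³, 6³, 7³, …).
For the third entry, +6 each step: -7, -1, 5, 11, 17 → 23.
So the next element is (M : 1000 : 23).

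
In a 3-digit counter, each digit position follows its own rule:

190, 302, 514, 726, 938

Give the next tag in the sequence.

140

First digit — +2 each step, mod 10: 1, 3, 5, 7, 9 → 1.
For the second digit, +1 each step, mod 10: 9, 0, 1, 2, 3 → 4.
Third digit: +2 each step, mod 10; 0, 2, 4, 6, 8 → 0.
So the next tag is 140.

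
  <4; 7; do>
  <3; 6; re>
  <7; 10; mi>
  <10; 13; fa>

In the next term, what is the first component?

First component: 4, 3, 7, 10 → 17 (each term is the sum of the two before it).

17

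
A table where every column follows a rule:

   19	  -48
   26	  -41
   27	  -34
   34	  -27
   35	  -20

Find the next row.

First component goes 19, 26, 27, 34, 35 → 42 (alternating steps +7, +1, +7, +1, …).
Second component: +7 each step; -48, -41, -34, -27, -20 → -13.
So the next row is 42  -13.

42  -13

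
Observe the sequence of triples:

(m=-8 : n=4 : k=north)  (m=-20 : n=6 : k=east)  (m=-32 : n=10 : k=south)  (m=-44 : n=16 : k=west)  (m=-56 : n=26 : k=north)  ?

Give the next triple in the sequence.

M: −12 each step, so -8, -20, -32, -44, -56 → -68.
For the n, each term is the sum of the two before it: 4, 6, 10, 16, 26 → 42.
K: repeats north → east → south → west; north, east, south, west, north → east.
Combining the parts gives (m=-68 : n=42 : k=east).

(m=-68 : n=42 : k=east)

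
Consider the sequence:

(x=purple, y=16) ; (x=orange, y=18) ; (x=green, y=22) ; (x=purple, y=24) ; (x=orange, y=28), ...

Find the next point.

X: repeats purple → orange → green; purple, orange, green, purple, orange → green.
Y — alternating steps +2, +4, +2, +4, …: 16, 18, 22, 24, 28 → 30.
Combining the parts gives (x=green, y=30).

(x=green, y=30)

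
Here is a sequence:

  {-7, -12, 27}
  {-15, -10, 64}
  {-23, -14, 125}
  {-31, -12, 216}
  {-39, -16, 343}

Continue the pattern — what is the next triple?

For the first entry, −8 each step: -7, -15, -23, -31, -39 → -47.
Second entry — alternating steps +2, −4, +2, −4, …: -12, -10, -14, -12, -16 → -14.
Third entry — perfect cubes: 3³, 4³, 5³, …: 27, 64, 125, 216, 343 → 512.
So the next triple is {-47, -14, 512}.

{-47, -14, 512}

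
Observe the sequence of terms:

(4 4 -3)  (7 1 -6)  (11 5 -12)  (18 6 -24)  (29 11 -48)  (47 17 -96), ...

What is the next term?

(76 28 -192)

First entry: 4, 7, 11, 18, 29, 47 → 76 (each term is the sum of the two before it).
Second entry: each term is the sum of the two before it; 4, 1, 5, 6, 11, 17 → 28.
Third entry goes -3, -6, -12, -24, -48, -96 → -192 (×2 each step).
So the next term is (76 28 -192).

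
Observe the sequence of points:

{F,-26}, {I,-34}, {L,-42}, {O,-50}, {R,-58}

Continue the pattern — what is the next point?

For the letter, letters move forward 3 places in the alphabet: F, I, L, O, R → U.
For the second part, −8 each step: -26, -34, -42, -50, -58 → -66.
So the next point is {U,-66}.

{U,-66}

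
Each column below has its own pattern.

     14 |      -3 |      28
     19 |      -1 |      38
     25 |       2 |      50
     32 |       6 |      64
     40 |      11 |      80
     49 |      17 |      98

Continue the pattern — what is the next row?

First component goes 14, 19, 25, 32, 40, 49 → 59 (differences are 5, 6, 7, … (increasing by 1 each time)).
Second component: -3, -1, 2, 6, 11, 17 → 24 (differences are 2, 3, 4, … (increasing by 1 each time)).
Third component goes 28, 38, 50, 64, 80, 98 → 118 (always 2 × the first component).
Combining the parts gives 59  24  118.

59  24  118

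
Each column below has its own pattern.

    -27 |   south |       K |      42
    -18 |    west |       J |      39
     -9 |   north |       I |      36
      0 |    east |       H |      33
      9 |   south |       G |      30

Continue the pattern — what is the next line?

18  west  F  27

First component goes -27, -18, -9, 0, 9 → 18 (+9 each step).
Direction: repeats south → west → north → east; south, west, north, east, south → west.
Letter: K, J, I, H, G → F (letters move back 1 place in the alphabet).
For the fourth component, −3 each step: 42, 39, 36, 33, 30 → 27.
Putting it together: 18  west  F  27.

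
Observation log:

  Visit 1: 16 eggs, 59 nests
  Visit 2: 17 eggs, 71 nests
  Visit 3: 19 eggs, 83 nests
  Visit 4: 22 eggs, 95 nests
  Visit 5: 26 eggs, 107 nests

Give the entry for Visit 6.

For the eggs, differences are 1, 2, 3, … (increasing by 1 each time): 16, 17, 19, 22, 26 → 31.
Nests: +12 each step; 59, 71, 83, 95, 107 → 119.
Putting it together: 31 eggs, 119 nests.

31 eggs, 119 nests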